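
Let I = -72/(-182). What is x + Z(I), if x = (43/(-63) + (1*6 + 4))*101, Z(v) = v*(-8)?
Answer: 768139/819 ≈ 937.90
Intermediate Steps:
I = 36/91 (I = -72*(-1/182) = 36/91 ≈ 0.39560)
Z(v) = -8*v
x = 59287/63 (x = (43*(-1/63) + (6 + 4))*101 = (-43/63 + 10)*101 = (587/63)*101 = 59287/63 ≈ 941.06)
x + Z(I) = 59287/63 - 8*36/91 = 59287/63 - 288/91 = 768139/819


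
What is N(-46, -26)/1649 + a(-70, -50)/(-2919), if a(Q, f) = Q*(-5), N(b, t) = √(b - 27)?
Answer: -50/417 + I*√73/1649 ≈ -0.1199 + 0.0051813*I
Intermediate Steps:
N(b, t) = √(-27 + b)
a(Q, f) = -5*Q
N(-46, -26)/1649 + a(-70, -50)/(-2919) = √(-27 - 46)/1649 - 5*(-70)/(-2919) = √(-73)*(1/1649) + 350*(-1/2919) = (I*√73)*(1/1649) - 50/417 = I*√73/1649 - 50/417 = -50/417 + I*√73/1649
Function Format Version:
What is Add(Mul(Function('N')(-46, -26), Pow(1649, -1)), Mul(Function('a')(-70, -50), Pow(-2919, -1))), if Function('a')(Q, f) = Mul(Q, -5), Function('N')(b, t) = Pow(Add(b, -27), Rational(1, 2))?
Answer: Add(Rational(-50, 417), Mul(Rational(1, 1649), I, Pow(73, Rational(1, 2)))) ≈ Add(-0.11990, Mul(0.0051813, I))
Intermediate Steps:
Function('N')(b, t) = Pow(Add(-27, b), Rational(1, 2))
Function('a')(Q, f) = Mul(-5, Q)
Add(Mul(Function('N')(-46, -26), Pow(1649, -1)), Mul(Function('a')(-70, -50), Pow(-2919, -1))) = Add(Mul(Pow(Add(-27, -46), Rational(1, 2)), Pow(1649, -1)), Mul(Mul(-5, -70), Pow(-2919, -1))) = Add(Mul(Pow(-73, Rational(1, 2)), Rational(1, 1649)), Mul(350, Rational(-1, 2919))) = Add(Mul(Mul(I, Pow(73, Rational(1, 2))), Rational(1, 1649)), Rational(-50, 417)) = Add(Mul(Rational(1, 1649), I, Pow(73, Rational(1, 2))), Rational(-50, 417)) = Add(Rational(-50, 417), Mul(Rational(1, 1649), I, Pow(73, Rational(1, 2))))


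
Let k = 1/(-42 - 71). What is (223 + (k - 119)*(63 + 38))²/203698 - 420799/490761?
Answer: 870997427264961323/1276479059418882 ≈ 682.34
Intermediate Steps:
k = -1/113 (k = 1/(-113) = -1/113 ≈ -0.0088496)
(223 + (k - 119)*(63 + 38))²/203698 - 420799/490761 = (223 + (-1/113 - 119)*(63 + 38))²/203698 - 420799/490761 = (223 - 13448/113*101)²*(1/203698) - 420799*1/490761 = (223 - 1358248/113)²*(1/203698) - 420799/490761 = (-1333049/113)²*(1/203698) - 420799/490761 = (1777019636401/12769)*(1/203698) - 420799/490761 = 1777019636401/2601019762 - 420799/490761 = 870997427264961323/1276479059418882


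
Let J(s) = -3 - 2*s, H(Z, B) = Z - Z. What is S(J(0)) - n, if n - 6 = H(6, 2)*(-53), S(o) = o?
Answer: -9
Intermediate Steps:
H(Z, B) = 0
n = 6 (n = 6 + 0*(-53) = 6 + 0 = 6)
S(J(0)) - n = (-3 - 2*0) - 1*6 = (-3 + 0) - 6 = -3 - 6 = -9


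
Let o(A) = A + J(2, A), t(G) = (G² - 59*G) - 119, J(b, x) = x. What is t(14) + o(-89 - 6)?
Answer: -939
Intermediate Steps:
t(G) = -119 + G² - 59*G
o(A) = 2*A (o(A) = A + A = 2*A)
t(14) + o(-89 - 6) = (-119 + 14² - 59*14) + 2*(-89 - 6) = (-119 + 196 - 826) + 2*(-95) = -749 - 190 = -939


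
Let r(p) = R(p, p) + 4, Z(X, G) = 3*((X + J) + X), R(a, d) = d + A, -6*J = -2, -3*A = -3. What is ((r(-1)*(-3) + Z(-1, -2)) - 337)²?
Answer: 125316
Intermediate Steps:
A = 1 (A = -⅓*(-3) = 1)
J = ⅓ (J = -⅙*(-2) = ⅓ ≈ 0.33333)
R(a, d) = 1 + d (R(a, d) = d + 1 = 1 + d)
Z(X, G) = 1 + 6*X (Z(X, G) = 3*((X + ⅓) + X) = 3*((⅓ + X) + X) = 3*(⅓ + 2*X) = 1 + 6*X)
r(p) = 5 + p (r(p) = (1 + p) + 4 = 5 + p)
((r(-1)*(-3) + Z(-1, -2)) - 337)² = (((5 - 1)*(-3) + (1 + 6*(-1))) - 337)² = ((4*(-3) + (1 - 6)) - 337)² = ((-12 - 5) - 337)² = (-17 - 337)² = (-354)² = 125316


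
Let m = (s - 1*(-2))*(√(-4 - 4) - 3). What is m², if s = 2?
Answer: 16 - 192*I*√2 ≈ 16.0 - 271.53*I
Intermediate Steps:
m = -12 + 8*I*√2 (m = (2 - 1*(-2))*(√(-4 - 4) - 3) = (2 + 2)*(√(-8) - 3) = 4*(2*I*√2 - 3) = 4*(-3 + 2*I*√2) = -12 + 8*I*√2 ≈ -12.0 + 11.314*I)
m² = (-12 + 8*I*√2)²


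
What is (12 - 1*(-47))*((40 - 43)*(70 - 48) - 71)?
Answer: -8083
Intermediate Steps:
(12 - 1*(-47))*((40 - 43)*(70 - 48) - 71) = (12 + 47)*(-3*22 - 71) = 59*(-66 - 71) = 59*(-137) = -8083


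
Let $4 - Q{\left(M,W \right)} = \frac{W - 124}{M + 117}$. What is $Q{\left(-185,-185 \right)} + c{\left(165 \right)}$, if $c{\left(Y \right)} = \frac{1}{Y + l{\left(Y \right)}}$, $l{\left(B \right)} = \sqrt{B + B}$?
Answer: $- \frac{5963}{11084} - \frac{\sqrt{330}}{26895} \approx -0.53866$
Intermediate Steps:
$l{\left(B \right)} = \sqrt{2} \sqrt{B}$ ($l{\left(B \right)} = \sqrt{2 B} = \sqrt{2} \sqrt{B}$)
$Q{\left(M,W \right)} = 4 - \frac{-124 + W}{117 + M}$ ($Q{\left(M,W \right)} = 4 - \frac{W - 124}{M + 117} = 4 - \frac{-124 + W}{117 + M}$)
$c{\left(Y \right)} = \frac{1}{Y + \sqrt{2} \sqrt{Y}}$
$Q{\left(-185,-185 \right)} + c{\left(165 \right)} = \frac{592 - -185 + 4 \left(-185\right)}{117 - 185} + \frac{1}{165 + \sqrt{2} \sqrt{165}} = \frac{592 + 185 - 740}{-68} + \frac{1}{165 + \sqrt{330}} = \left(- \frac{1}{68}\right) 37 + \frac{1}{165 + \sqrt{330}} = - \frac{37}{68} + \frac{1}{165 + \sqrt{330}}$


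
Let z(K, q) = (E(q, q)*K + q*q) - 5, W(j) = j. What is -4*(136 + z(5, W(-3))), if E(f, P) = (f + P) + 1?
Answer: -460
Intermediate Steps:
E(f, P) = 1 + P + f (E(f, P) = (P + f) + 1 = 1 + P + f)
z(K, q) = -5 + q² + K*(1 + 2*q) (z(K, q) = ((1 + q + q)*K + q*q) - 5 = ((1 + 2*q)*K + q²) - 5 = (K*(1 + 2*q) + q²) - 5 = (q² + K*(1 + 2*q)) - 5 = -5 + q² + K*(1 + 2*q))
-4*(136 + z(5, W(-3))) = -4*(136 + (-5 + (-3)² + 5*(1 + 2*(-3)))) = -4*(136 + (-5 + 9 + 5*(1 - 6))) = -4*(136 + (-5 + 9 + 5*(-5))) = -4*(136 + (-5 + 9 - 25)) = -4*(136 - 21) = -4*115 = -460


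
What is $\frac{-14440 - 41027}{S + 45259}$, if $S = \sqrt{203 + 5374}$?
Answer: $- \frac{2510380953}{2048371504} + \frac{721071 \sqrt{33}}{2048371504} \approx -1.2235$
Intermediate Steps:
$S = 13 \sqrt{33}$ ($S = \sqrt{5577} = 13 \sqrt{33} \approx 74.679$)
$\frac{-14440 - 41027}{S + 45259} = \frac{-14440 - 41027}{13 \sqrt{33} + 45259} = - \frac{55467}{45259 + 13 \sqrt{33}}$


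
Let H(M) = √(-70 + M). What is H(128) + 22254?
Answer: 22254 + √58 ≈ 22262.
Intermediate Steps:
H(128) + 22254 = √(-70 + 128) + 22254 = √58 + 22254 = 22254 + √58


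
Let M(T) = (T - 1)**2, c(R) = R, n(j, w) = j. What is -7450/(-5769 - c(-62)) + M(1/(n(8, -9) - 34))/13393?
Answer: 5188768231/3974560252 ≈ 1.3055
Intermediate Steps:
M(T) = (-1 + T)**2
-7450/(-5769 - c(-62)) + M(1/(n(8, -9) - 34))/13393 = -7450/(-5769 - 1*(-62)) + (-1 + 1/(8 - 34))**2/13393 = -7450/(-5769 + 62) + (-1 + 1/(-26))**2*(1/13393) = -7450/(-5707) + (-1 - 1/26)**2*(1/13393) = -7450*(-1/5707) + (-27/26)**2*(1/13393) = 7450/5707 + (729/676)*(1/13393) = 7450/5707 + 729/9053668 = 5188768231/3974560252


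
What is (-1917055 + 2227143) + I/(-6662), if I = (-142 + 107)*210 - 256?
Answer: 1032906931/3331 ≈ 3.1009e+5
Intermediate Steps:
I = -7606 (I = -35*210 - 256 = -7350 - 256 = -7606)
(-1917055 + 2227143) + I/(-6662) = (-1917055 + 2227143) - 7606/(-6662) = 310088 - 7606*(-1/6662) = 310088 + 3803/3331 = 1032906931/3331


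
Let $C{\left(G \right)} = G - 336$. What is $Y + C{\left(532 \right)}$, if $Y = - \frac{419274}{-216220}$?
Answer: $\frac{21399197}{108110} \approx 197.94$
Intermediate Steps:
$C{\left(G \right)} = -336 + G$
$Y = \frac{209637}{108110}$ ($Y = \left(-419274\right) \left(- \frac{1}{216220}\right) = \frac{209637}{108110} \approx 1.9391$)
$Y + C{\left(532 \right)} = \frac{209637}{108110} + \left(-336 + 532\right) = \frac{209637}{108110} + 196 = \frac{21399197}{108110}$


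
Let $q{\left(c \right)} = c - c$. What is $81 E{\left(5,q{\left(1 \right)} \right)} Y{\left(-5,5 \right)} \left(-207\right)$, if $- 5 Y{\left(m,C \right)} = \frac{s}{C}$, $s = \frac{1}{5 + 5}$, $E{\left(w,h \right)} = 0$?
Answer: $0$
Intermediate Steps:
$q{\left(c \right)} = 0$
$s = \frac{1}{10} \approx 0.1$
$Y{\left(m,C \right)} = - \frac{1}{50 C}$ ($Y{\left(m,C \right)} = - \frac{\frac{1}{10} \frac{1}{C}}{5} = - \frac{1}{50 C}$)
$81 E{\left(5,q{\left(1 \right)} \right)} Y{\left(-5,5 \right)} \left(-207\right) = 81 \cdot 0 \left(- \frac{1}{50 \cdot 5}\right) \left(-207\right) = 81 \cdot 0 \left(\left(- \frac{1}{50}\right) \frac{1}{5}\right) \left(-207\right) = 81 \cdot 0 \left(- \frac{1}{250}\right) \left(-207\right) = 81 \cdot 0 \left(-207\right) = 0 \left(-207\right) = 0$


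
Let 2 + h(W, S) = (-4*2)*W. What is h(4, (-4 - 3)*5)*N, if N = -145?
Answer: 4930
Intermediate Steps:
h(W, S) = -2 - 8*W (h(W, S) = -2 + (-4*2)*W = -2 - 8*W)
h(4, (-4 - 3)*5)*N = (-2 - 8*4)*(-145) = (-2 - 32)*(-145) = -34*(-145) = 4930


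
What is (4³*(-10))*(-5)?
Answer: 3200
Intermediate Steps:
(4³*(-10))*(-5) = (64*(-10))*(-5) = -640*(-5) = 3200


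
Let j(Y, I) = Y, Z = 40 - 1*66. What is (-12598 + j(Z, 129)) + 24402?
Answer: 11778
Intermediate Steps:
Z = -26 (Z = 40 - 66 = -26)
(-12598 + j(Z, 129)) + 24402 = (-12598 - 26) + 24402 = -12624 + 24402 = 11778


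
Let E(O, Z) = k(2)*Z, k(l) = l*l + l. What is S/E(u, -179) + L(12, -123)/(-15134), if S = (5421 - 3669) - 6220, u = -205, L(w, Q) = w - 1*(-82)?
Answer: 359137/86457 ≈ 4.1539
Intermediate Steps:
L(w, Q) = 82 + w (L(w, Q) = w + 82 = 82 + w)
k(l) = l + l² (k(l) = l² + l = l + l²)
E(O, Z) = 6*Z (E(O, Z) = (2*(1 + 2))*Z = (2*3)*Z = 6*Z)
S = -4468 (S = 1752 - 6220 = -4468)
S/E(u, -179) + L(12, -123)/(-15134) = -4468/(6*(-179)) + (82 + 12)/(-15134) = -4468/(-1074) + 94*(-1/15134) = -4468*(-1/1074) - 1/161 = 2234/537 - 1/161 = 359137/86457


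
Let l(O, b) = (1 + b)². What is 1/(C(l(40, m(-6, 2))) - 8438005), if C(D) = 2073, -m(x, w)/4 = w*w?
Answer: -1/8435932 ≈ -1.1854e-7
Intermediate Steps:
m(x, w) = -4*w² (m(x, w) = -4*w*w = -4*w²)
1/(C(l(40, m(-6, 2))) - 8438005) = 1/(2073 - 8438005) = 1/(-8435932) = -1/8435932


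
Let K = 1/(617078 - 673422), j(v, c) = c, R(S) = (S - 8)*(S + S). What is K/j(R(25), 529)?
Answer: -1/29805976 ≈ -3.3550e-8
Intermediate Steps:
R(S) = 2*S*(-8 + S) (R(S) = (-8 + S)*(2*S) = 2*S*(-8 + S))
K = -1/56344 (K = 1/(-56344) = -1/56344 ≈ -1.7748e-5)
K/j(R(25), 529) = -1/56344/529 = -1/56344*1/529 = -1/29805976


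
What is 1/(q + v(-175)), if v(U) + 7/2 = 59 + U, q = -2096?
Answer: -2/4431 ≈ -0.00045137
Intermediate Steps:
v(U) = 111/2 + U (v(U) = -7/2 + (59 + U) = 111/2 + U)
1/(q + v(-175)) = 1/(-2096 + (111/2 - 175)) = 1/(-2096 - 239/2) = 1/(-4431/2) = -2/4431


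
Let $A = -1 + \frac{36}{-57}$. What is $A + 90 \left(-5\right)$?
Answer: $- \frac{8581}{19} \approx -451.63$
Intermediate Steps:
$A = - \frac{31}{19}$ ($A = -1 + 36 \left(- \frac{1}{57}\right) = -1 - \frac{12}{19} = - \frac{31}{19} \approx -1.6316$)
$A + 90 \left(-5\right) = - \frac{31}{19} + 90 \left(-5\right) = - \frac{31}{19} - 450 = - \frac{8581}{19}$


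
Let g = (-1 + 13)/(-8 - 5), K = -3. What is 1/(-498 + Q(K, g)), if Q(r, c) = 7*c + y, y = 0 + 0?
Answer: -13/6558 ≈ -0.0019823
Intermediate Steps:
y = 0
g = -12/13 (g = 12/(-13) = 12*(-1/13) = -12/13 ≈ -0.92308)
Q(r, c) = 7*c (Q(r, c) = 7*c + 0 = 7*c)
1/(-498 + Q(K, g)) = 1/(-498 + 7*(-12/13)) = 1/(-498 - 84/13) = 1/(-6558/13) = -13/6558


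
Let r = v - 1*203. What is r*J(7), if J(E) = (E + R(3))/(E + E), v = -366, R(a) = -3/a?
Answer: -1707/7 ≈ -243.86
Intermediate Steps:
J(E) = (-1 + E)/(2*E) (J(E) = (E - 3/3)/(E + E) = (E - 3*⅓)/((2*E)) = (E - 1)*(1/(2*E)) = (-1 + E)*(1/(2*E)) = (-1 + E)/(2*E))
r = -569 (r = -366 - 1*203 = -366 - 203 = -569)
r*J(7) = -569*(-1 + 7)/(2*7) = -569*6/(2*7) = -569*3/7 = -1707/7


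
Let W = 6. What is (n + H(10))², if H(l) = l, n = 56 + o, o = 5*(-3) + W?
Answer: 3249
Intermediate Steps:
o = -9 (o = 5*(-3) + 6 = -15 + 6 = -9)
n = 47 (n = 56 - 9 = 47)
(n + H(10))² = (47 + 10)² = 57² = 3249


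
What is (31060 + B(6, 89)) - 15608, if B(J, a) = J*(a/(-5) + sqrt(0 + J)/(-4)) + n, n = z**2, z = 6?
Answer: 76906/5 - 3*sqrt(6)/2 ≈ 15378.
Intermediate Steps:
n = 36 (n = 6**2 = 36)
B(J, a) = 36 + J*(-sqrt(J)/4 - a/5) (B(J, a) = J*(a/(-5) + sqrt(0 + J)/(-4)) + 36 = J*(a*(-1/5) + sqrt(J)*(-1/4)) + 36 = J*(-a/5 - sqrt(J)/4) + 36 = J*(-sqrt(J)/4 - a/5) + 36 = 36 + J*(-sqrt(J)/4 - a/5))
(31060 + B(6, 89)) - 15608 = (31060 + (36 - 3*sqrt(6)/2 - 1/5*6*89)) - 15608 = (31060 + (36 - 3*sqrt(6)/2 - 534/5)) - 15608 = (31060 + (-354/5 - 3*sqrt(6)/2)) - 15608 = (154946/5 - 3*sqrt(6)/2) - 15608 = 76906/5 - 3*sqrt(6)/2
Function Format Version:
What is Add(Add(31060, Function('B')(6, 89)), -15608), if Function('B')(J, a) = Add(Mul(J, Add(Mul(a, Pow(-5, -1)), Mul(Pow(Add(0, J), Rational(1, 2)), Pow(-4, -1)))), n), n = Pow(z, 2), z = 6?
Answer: Add(Rational(76906, 5), Mul(Rational(-3, 2), Pow(6, Rational(1, 2)))) ≈ 15378.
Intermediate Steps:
n = 36 (n = Pow(6, 2) = 36)
Function('B')(J, a) = Add(36, Mul(J, Add(Mul(Rational(-1, 4), Pow(J, Rational(1, 2))), Mul(Rational(-1, 5), a)))) (Function('B')(J, a) = Add(Mul(J, Add(Mul(a, Pow(-5, -1)), Mul(Pow(Add(0, J), Rational(1, 2)), Pow(-4, -1)))), 36) = Add(Mul(J, Add(Mul(a, Rational(-1, 5)), Mul(Pow(J, Rational(1, 2)), Rational(-1, 4)))), 36) = Add(Mul(J, Add(Mul(Rational(-1, 5), a), Mul(Rational(-1, 4), Pow(J, Rational(1, 2))))), 36) = Add(Mul(J, Add(Mul(Rational(-1, 4), Pow(J, Rational(1, 2))), Mul(Rational(-1, 5), a))), 36) = Add(36, Mul(J, Add(Mul(Rational(-1, 4), Pow(J, Rational(1, 2))), Mul(Rational(-1, 5), a)))))
Add(Add(31060, Function('B')(6, 89)), -15608) = Add(Add(31060, Add(36, Mul(Rational(-1, 4), Pow(6, Rational(3, 2))), Mul(Rational(-1, 5), 6, 89))), -15608) = Add(Add(31060, Add(36, Mul(Rational(-1, 4), Mul(6, Pow(6, Rational(1, 2)))), Rational(-534, 5))), -15608) = Add(Add(31060, Add(36, Mul(Rational(-3, 2), Pow(6, Rational(1, 2))), Rational(-534, 5))), -15608) = Add(Add(31060, Add(Rational(-354, 5), Mul(Rational(-3, 2), Pow(6, Rational(1, 2))))), -15608) = Add(Add(Rational(154946, 5), Mul(Rational(-3, 2), Pow(6, Rational(1, 2)))), -15608) = Add(Rational(76906, 5), Mul(Rational(-3, 2), Pow(6, Rational(1, 2))))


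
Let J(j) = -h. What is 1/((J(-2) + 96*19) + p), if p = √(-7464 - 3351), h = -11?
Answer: 367/675608 - I*√10815/3378040 ≈ 0.00054321 - 3.0786e-5*I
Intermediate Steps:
J(j) = 11 (J(j) = -1*(-11) = 11)
p = I*√10815 (p = √(-10815) = I*√10815 ≈ 104.0*I)
1/((J(-2) + 96*19) + p) = 1/((11 + 96*19) + I*√10815) = 1/((11 + 1824) + I*√10815) = 1/(1835 + I*√10815)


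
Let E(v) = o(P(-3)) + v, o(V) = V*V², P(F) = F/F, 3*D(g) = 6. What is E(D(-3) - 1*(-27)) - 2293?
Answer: -2263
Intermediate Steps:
D(g) = 2 (D(g) = (⅓)*6 = 2)
P(F) = 1
o(V) = V³
E(v) = 1 + v (E(v) = 1³ + v = 1 + v)
E(D(-3) - 1*(-27)) - 2293 = (1 + (2 - 1*(-27))) - 2293 = (1 + (2 + 27)) - 2293 = (1 + 29) - 2293 = 30 - 2293 = -2263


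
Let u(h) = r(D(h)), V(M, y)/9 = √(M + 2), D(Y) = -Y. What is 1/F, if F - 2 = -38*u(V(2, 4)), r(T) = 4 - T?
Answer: -1/834 ≈ -0.0011990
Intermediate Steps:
V(M, y) = 9*√(2 + M) (V(M, y) = 9*√(M + 2) = 9*√(2 + M))
u(h) = 4 + h (u(h) = 4 - (-1)*h = 4 + h)
F = -834 (F = 2 - 38*(4 + 9*√(2 + 2)) = 2 - 38*(4 + 9*√4) = 2 - 38*(4 + 9*2) = 2 - 38*(4 + 18) = 2 - 38*22 = 2 - 836 = -834)
1/F = 1/(-834) = -1/834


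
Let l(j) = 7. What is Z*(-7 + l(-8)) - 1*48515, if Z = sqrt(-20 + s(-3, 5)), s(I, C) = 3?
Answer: -48515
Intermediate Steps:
Z = I*sqrt(17) (Z = sqrt(-20 + 3) = sqrt(-17) = I*sqrt(17) ≈ 4.1231*I)
Z*(-7 + l(-8)) - 1*48515 = (I*sqrt(17))*(-7 + 7) - 1*48515 = (I*sqrt(17))*0 - 48515 = 0 - 48515 = -48515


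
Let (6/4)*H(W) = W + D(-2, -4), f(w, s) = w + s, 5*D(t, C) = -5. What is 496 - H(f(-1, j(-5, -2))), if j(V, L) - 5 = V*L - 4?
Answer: 490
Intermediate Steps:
D(t, C) = -1 (D(t, C) = (⅕)*(-5) = -1)
j(V, L) = 1 + L*V (j(V, L) = 5 + (V*L - 4) = 5 + (L*V - 4) = 5 + (-4 + L*V) = 1 + L*V)
f(w, s) = s + w
H(W) = -⅔ + 2*W/3 (H(W) = 2*(W - 1)/3 = 2*(-1 + W)/3 = -⅔ + 2*W/3)
496 - H(f(-1, j(-5, -2))) = 496 - (-⅔ + 2*((1 - 2*(-5)) - 1)/3) = 496 - (-⅔ + 2*((1 + 10) - 1)/3) = 496 - (-⅔ + 2*(11 - 1)/3) = 496 - (-⅔ + (⅔)*10) = 496 - (-⅔ + 20/3) = 496 - 1*6 = 496 - 6 = 490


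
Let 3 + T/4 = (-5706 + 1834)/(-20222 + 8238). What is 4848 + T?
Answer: 3623132/749 ≈ 4837.3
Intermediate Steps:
T = -8020/749 (T = -12 + 4*((-5706 + 1834)/(-20222 + 8238)) = -12 + 4*(-3872/(-11984)) = -12 + 4*(-3872*(-1/11984)) = -12 + 4*(242/749) = -12 + 968/749 = -8020/749 ≈ -10.708)
4848 + T = 4848 - 8020/749 = 3623132/749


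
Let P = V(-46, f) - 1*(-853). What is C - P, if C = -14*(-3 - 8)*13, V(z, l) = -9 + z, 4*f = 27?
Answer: 1204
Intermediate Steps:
f = 27/4 (f = (¼)*27 = 27/4 ≈ 6.7500)
P = 798 (P = (-9 - 46) - 1*(-853) = -55 + 853 = 798)
C = 2002 (C = -14*(-11)*13 = 154*13 = 2002)
C - P = 2002 - 1*798 = 2002 - 798 = 1204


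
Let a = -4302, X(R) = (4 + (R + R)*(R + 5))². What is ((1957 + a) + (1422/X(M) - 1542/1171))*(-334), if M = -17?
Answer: 38942417323061/49692556 ≈ 7.8367e+5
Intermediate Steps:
X(R) = (4 + 2*R*(5 + R))² (X(R) = (4 + (2*R)*(5 + R))² = (4 + 2*R*(5 + R))²)
((1957 + a) + (1422/X(M) - 1542/1171))*(-334) = ((1957 - 4302) + (1422/((4*(2 + (-17)² + 5*(-17))²)) - 1542/1171))*(-334) = (-2345 + (1422/((4*(2 + 289 - 85)²)) - 1542*1/1171))*(-334) = (-2345 + (1422/((4*206²)) - 1542/1171))*(-334) = (-2345 + (1422/((4*42436)) - 1542/1171))*(-334) = (-2345 + (1422/169744 - 1542/1171))*(-334) = (-2345 + (1422*(1/169744) - 1542/1171))*(-334) = (-2345 + (711/84872 - 1542/1171))*(-334) = (-2345 - 130040043/99385112)*(-334) = -233188127683/99385112*(-334) = 38942417323061/49692556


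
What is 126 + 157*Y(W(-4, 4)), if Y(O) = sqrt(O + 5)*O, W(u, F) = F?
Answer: 2010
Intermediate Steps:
Y(O) = O*sqrt(5 + O) (Y(O) = sqrt(5 + O)*O = O*sqrt(5 + O))
126 + 157*Y(W(-4, 4)) = 126 + 157*(4*sqrt(5 + 4)) = 126 + 157*(4*sqrt(9)) = 126 + 157*(4*3) = 126 + 157*12 = 126 + 1884 = 2010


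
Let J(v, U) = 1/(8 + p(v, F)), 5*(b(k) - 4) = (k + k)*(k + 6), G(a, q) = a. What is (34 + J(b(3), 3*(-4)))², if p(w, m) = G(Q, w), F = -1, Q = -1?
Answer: 57121/49 ≈ 1165.7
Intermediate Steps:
b(k) = 4 + 2*k*(6 + k)/5 (b(k) = 4 + ((k + k)*(k + 6))/5 = 4 + ((2*k)*(6 + k))/5 = 4 + (2*k*(6 + k))/5 = 4 + 2*k*(6 + k)/5)
p(w, m) = -1
J(v, U) = ⅐ (J(v, U) = 1/(8 - 1) = 1/7 = ⅐)
(34 + J(b(3), 3*(-4)))² = (34 + ⅐)² = (239/7)² = 57121/49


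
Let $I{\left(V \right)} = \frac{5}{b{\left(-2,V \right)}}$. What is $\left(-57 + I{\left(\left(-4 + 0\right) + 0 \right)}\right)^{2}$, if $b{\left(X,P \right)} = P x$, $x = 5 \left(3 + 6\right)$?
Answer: $\frac{4214809}{1296} \approx 3252.2$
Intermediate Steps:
$x = 45$ ($x = 5 \cdot 9 = 45$)
$b{\left(X,P \right)} = 45 P$ ($b{\left(X,P \right)} = P 45 = 45 P$)
$I{\left(V \right)} = \frac{1}{9 V}$ ($I{\left(V \right)} = \frac{5}{45 V} = 5 \frac{1}{45 V} = \frac{1}{9 V}$)
$\left(-57 + I{\left(\left(-4 + 0\right) + 0 \right)}\right)^{2} = \left(-57 + \frac{1}{9 \left(\left(-4 + 0\right) + 0\right)}\right)^{2} = \left(-57 + \frac{1}{9 \left(-4 + 0\right)}\right)^{2} = \left(-57 + \frac{1}{9 \left(-4\right)}\right)^{2} = \left(-57 + \frac{1}{9} \left(- \frac{1}{4}\right)\right)^{2} = \left(-57 - \frac{1}{36}\right)^{2} = \left(- \frac{2053}{36}\right)^{2} = \frac{4214809}{1296}$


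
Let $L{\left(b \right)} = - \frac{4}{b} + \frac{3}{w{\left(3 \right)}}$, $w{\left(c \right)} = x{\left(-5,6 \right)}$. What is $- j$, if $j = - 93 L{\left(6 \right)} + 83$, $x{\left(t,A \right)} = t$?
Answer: $- \frac{1004}{5} \approx -200.8$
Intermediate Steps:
$w{\left(c \right)} = -5$
$L{\left(b \right)} = - \frac{3}{5} - \frac{4}{b}$ ($L{\left(b \right)} = - \frac{4}{b} + \frac{3}{-5} = - \frac{4}{b} + 3 \left(- \frac{1}{5}\right) = - \frac{4}{b} - \frac{3}{5} = - \frac{3}{5} - \frac{4}{b}$)
$j = \frac{1004}{5}$ ($j = - 93 \left(- \frac{3}{5} - \frac{4}{6}\right) + 83 = - 93 \left(- \frac{3}{5} - \frac{2}{3}\right) + 83 = \left(-93\right) \left(- \frac{19}{15}\right) + 83 = \frac{589}{5} + 83 = \frac{1004}{5} \approx 200.8$)
$- j = \left(-1\right) \frac{1004}{5} = - \frac{1004}{5}$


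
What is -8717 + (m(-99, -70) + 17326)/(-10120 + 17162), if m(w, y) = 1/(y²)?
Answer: -300702161199/34505800 ≈ -8714.5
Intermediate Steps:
m(w, y) = y⁻²
-8717 + (m(-99, -70) + 17326)/(-10120 + 17162) = -8717 + ((-70)⁻² + 17326)/(-10120 + 17162) = -8717 + (1/4900 + 17326)/7042 = -8717 + (84897401/4900)*(1/7042) = -8717 + 84897401/34505800 = -300702161199/34505800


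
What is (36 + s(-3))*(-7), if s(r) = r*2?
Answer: -210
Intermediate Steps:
s(r) = 2*r
(36 + s(-3))*(-7) = (36 + 2*(-3))*(-7) = (36 - 6)*(-7) = 30*(-7) = -210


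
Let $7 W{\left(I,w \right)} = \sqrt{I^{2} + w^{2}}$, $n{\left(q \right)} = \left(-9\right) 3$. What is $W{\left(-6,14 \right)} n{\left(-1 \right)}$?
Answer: $- \frac{54 \sqrt{58}}{7} \approx -58.75$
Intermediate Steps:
$n{\left(q \right)} = -27$
$W{\left(I,w \right)} = \frac{\sqrt{I^{2} + w^{2}}}{7}$
$W{\left(-6,14 \right)} n{\left(-1 \right)} = \frac{\sqrt{\left(-6\right)^{2} + 14^{2}}}{7} \left(-27\right) = \frac{\sqrt{36 + 196}}{7} \left(-27\right) = \frac{\sqrt{232}}{7} \left(-27\right) = \frac{2 \sqrt{58}}{7} \left(-27\right) = - \frac{54 \sqrt{58}}{7}$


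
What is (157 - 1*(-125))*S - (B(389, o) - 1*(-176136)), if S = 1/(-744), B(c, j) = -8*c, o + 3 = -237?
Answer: -21455023/124 ≈ -1.7302e+5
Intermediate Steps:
o = -240 (o = -3 - 237 = -240)
S = -1/744 ≈ -0.0013441
(157 - 1*(-125))*S - (B(389, o) - 1*(-176136)) = (157 - 1*(-125))*(-1/744) - (-8*389 - 1*(-176136)) = (157 + 125)*(-1/744) - (-3112 + 176136) = 282*(-1/744) - 1*173024 = -47/124 - 173024 = -21455023/124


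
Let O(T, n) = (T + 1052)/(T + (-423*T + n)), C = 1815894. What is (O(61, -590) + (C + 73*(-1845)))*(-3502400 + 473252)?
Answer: -33524788239731925/6583 ≈ -5.0926e+12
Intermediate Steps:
O(T, n) = (1052 + T)/(n - 422*T) (O(T, n) = (1052 + T)/(T + (n - 423*T)) = (1052 + T)/(n - 422*T))
(O(61, -590) + (C + 73*(-1845)))*(-3502400 + 473252) = ((1052 + 61)/(-590 - 422*61) + (1815894 + 73*(-1845)))*(-3502400 + 473252) = (1113/(-590 - 25742) + (1815894 - 134685))*(-3029148) = (1113/(-26332) + 1681209)*(-3029148) = (-1/26332*1113 + 1681209)*(-3029148) = (-1113/26332 + 1681209)*(-3029148) = (44269594275/26332)*(-3029148) = -33524788239731925/6583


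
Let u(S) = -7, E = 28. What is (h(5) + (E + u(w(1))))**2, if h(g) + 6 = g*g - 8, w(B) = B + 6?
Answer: 1024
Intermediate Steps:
w(B) = 6 + B
h(g) = -14 + g**2 (h(g) = -6 + (g*g - 8) = -6 + (g**2 - 8) = -6 + (-8 + g**2) = -14 + g**2)
(h(5) + (E + u(w(1))))**2 = ((-14 + 5**2) + (28 - 7))**2 = ((-14 + 25) + 21)**2 = (11 + 21)**2 = 32**2 = 1024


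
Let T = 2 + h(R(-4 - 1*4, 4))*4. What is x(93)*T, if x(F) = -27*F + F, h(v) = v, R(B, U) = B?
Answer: 72540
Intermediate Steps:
x(F) = -26*F
T = -30 (T = 2 + (-4 - 1*4)*4 = 2 + (-4 - 4)*4 = 2 - 8*4 = 2 - 32 = -30)
x(93)*T = -26*93*(-30) = -2418*(-30) = 72540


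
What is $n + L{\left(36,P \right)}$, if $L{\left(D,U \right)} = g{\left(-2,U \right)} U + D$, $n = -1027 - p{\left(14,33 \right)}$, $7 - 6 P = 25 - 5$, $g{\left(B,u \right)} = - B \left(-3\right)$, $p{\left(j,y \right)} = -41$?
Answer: $-937$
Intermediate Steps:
$g{\left(B,u \right)} = 3 B$
$P = - \frac{13}{6}$ ($P = \frac{7}{6} - \frac{25 - 5}{6} = \frac{7}{6} - \frac{10}{3} = - \frac{13}{6} \approx -2.1667$)
$n = -986$ ($n = -1027 - -41 = -1027 + 41 = -986$)
$L{\left(D,U \right)} = D - 6 U$ ($L{\left(D,U \right)} = 3 \left(-2\right) U + D = - 6 U + D = D - 6 U$)
$n + L{\left(36,P \right)} = -986 + \left(36 - -13\right) = -986 + \left(36 + 13\right) = -986 + 49 = -937$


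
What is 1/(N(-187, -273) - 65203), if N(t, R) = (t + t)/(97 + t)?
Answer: -45/2933948 ≈ -1.5338e-5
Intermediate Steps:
N(t, R) = 2*t/(97 + t) (N(t, R) = (2*t)/(97 + t) = 2*t/(97 + t))
1/(N(-187, -273) - 65203) = 1/(2*(-187)/(97 - 187) - 65203) = 1/(2*(-187)/(-90) - 65203) = 1/(2*(-187)*(-1/90) - 65203) = 1/(187/45 - 65203) = 1/(-2933948/45) = -45/2933948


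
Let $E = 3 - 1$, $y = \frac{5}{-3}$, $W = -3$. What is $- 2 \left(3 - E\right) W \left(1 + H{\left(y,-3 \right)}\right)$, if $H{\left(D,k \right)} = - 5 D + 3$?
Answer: $74$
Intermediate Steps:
$y = - \frac{5}{3}$ ($y = 5 \left(- \frac{1}{3}\right) = - \frac{5}{3} \approx -1.6667$)
$H{\left(D,k \right)} = 3 - 5 D$
$E = 2$ ($E = 3 - 1 = 2$)
$- 2 \left(3 - E\right) W \left(1 + H{\left(y,-3 \right)}\right) = - 2 \left(3 - 2\right) \left(- 3 \left(1 + \left(3 - - \frac{25}{3}\right)\right)\right) = - 2 \left(3 - 2\right) \left(- 3 \left(1 + \left(3 + \frac{25}{3}\right)\right)\right) = \left(-2\right) 1 \left(- 3 \left(1 + \frac{34}{3}\right)\right) = - 2 \left(\left(-3\right) \frac{37}{3}\right) = \left(-2\right) \left(-37\right) = 74$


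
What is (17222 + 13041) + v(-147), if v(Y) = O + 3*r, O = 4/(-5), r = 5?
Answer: 151386/5 ≈ 30277.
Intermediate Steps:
O = -4/5 (O = 4*(-1/5) = -4/5 ≈ -0.80000)
v(Y) = 71/5 (v(Y) = -4/5 + 3*5 = -4/5 + 15 = 71/5)
(17222 + 13041) + v(-147) = (17222 + 13041) + 71/5 = 30263 + 71/5 = 151386/5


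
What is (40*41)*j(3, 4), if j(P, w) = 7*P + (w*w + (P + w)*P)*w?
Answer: 277160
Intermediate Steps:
j(P, w) = 7*P + w*(w² + P*(P + w)) (j(P, w) = 7*P + (w² + P*(P + w))*w = 7*P + w*(w² + P*(P + w)))
(40*41)*j(3, 4) = (40*41)*(4³ + 7*3 + 3*4² + 4*3²) = 1640*(64 + 21 + 3*16 + 4*9) = 1640*(64 + 21 + 48 + 36) = 1640*169 = 277160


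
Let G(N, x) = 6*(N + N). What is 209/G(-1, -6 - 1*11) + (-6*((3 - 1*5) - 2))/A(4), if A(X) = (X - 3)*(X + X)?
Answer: -173/12 ≈ -14.417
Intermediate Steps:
G(N, x) = 12*N (G(N, x) = 6*(2*N) = 12*N)
A(X) = 2*X*(-3 + X) (A(X) = (-3 + X)*(2*X) = 2*X*(-3 + X))
209/G(-1, -6 - 1*11) + (-6*((3 - 1*5) - 2))/A(4) = 209/((12*(-1))) + (-6*((3 - 1*5) - 2))/((2*4*(-3 + 4))) = 209/(-12) + (-6*((3 - 5) - 2))/((2*4*1)) = 209*(-1/12) - 6*(-2 - 2)/8 = -209/12 - 6*(-4)*(⅛) = -209/12 + 24*(⅛) = -209/12 + 3 = -173/12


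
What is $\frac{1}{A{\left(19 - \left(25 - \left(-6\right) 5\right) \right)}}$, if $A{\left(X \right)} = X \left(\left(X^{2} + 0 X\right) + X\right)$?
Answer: $- \frac{1}{45360} \approx -2.2046 \cdot 10^{-5}$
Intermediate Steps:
$A{\left(X \right)} = X \left(X + X^{2}\right)$ ($A{\left(X \right)} = X \left(\left(X^{2} + 0\right) + X\right) = X \left(X^{2} + X\right) = X \left(X + X^{2}\right)$)
$\frac{1}{A{\left(19 - \left(25 - \left(-6\right) 5\right) \right)}} = \frac{1}{\left(19 - \left(25 - \left(-6\right) 5\right)\right)^{2} \left(1 + \left(19 - \left(25 - \left(-6\right) 5\right)\right)\right)} = \frac{1}{\left(19 - \left(25 - -30\right)\right)^{2} \left(1 + \left(19 - \left(25 - -30\right)\right)\right)} = \frac{1}{\left(19 - \left(25 + 30\right)\right)^{2} \left(1 + \left(19 - \left(25 + 30\right)\right)\right)} = \frac{1}{\left(19 - 55\right)^{2} \left(1 + \left(19 - 55\right)\right)} = \frac{1}{\left(-36\right)^{2} \left(1 - 36\right)} = \frac{1}{1296 \left(-35\right)} = \frac{1}{-45360} = - \frac{1}{45360}$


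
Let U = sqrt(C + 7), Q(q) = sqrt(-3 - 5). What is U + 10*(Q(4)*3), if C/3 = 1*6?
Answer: 5 + 60*I*sqrt(2) ≈ 5.0 + 84.853*I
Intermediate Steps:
C = 18 (C = 3*(1*6) = 3*6 = 18)
Q(q) = 2*I*sqrt(2) (Q(q) = sqrt(-8) = 2*I*sqrt(2))
U = 5 (U = sqrt(18 + 7) = sqrt(25) = 5)
U + 10*(Q(4)*3) = 5 + 10*((2*I*sqrt(2))*3) = 5 + 10*(6*I*sqrt(2)) = 5 + 60*I*sqrt(2)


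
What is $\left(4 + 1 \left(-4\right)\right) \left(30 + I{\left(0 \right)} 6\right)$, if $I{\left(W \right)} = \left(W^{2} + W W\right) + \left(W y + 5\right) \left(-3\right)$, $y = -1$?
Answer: $0$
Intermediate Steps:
$I{\left(W \right)} = -15 + 2 W^{2} + 3 W$ ($I{\left(W \right)} = \left(W^{2} + W W\right) + \left(W \left(-1\right) + 5\right) \left(-3\right) = \left(W^{2} + W^{2}\right) + \left(- W + 5\right) \left(-3\right) = 2 W^{2} + \left(5 - W\right) \left(-3\right) = 2 W^{2} + \left(-15 + 3 W\right) = -15 + 2 W^{2} + 3 W$)
$\left(4 + 1 \left(-4\right)\right) \left(30 + I{\left(0 \right)} 6\right) = \left(4 + 1 \left(-4\right)\right) \left(30 + \left(-15 + 2 \cdot 0^{2} + 3 \cdot 0\right) 6\right) = \left(4 - 4\right) \left(30 + \left(-15 + 2 \cdot 0 + 0\right) 6\right) = 0 \left(30 + \left(-15 + 0 + 0\right) 6\right) = 0 \left(30 - 90\right) = 0 \left(-60\right) = 0$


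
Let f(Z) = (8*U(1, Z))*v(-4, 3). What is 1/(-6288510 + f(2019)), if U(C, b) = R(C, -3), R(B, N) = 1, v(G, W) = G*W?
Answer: -1/6288606 ≈ -1.5902e-7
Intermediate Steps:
U(C, b) = 1
f(Z) = -96 (f(Z) = (8*1)*(-4*3) = 8*(-12) = -96)
1/(-6288510 + f(2019)) = 1/(-6288510 - 96) = 1/(-6288606) = -1/6288606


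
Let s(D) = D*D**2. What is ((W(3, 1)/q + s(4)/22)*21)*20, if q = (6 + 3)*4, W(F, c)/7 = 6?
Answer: 18830/11 ≈ 1711.8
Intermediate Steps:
W(F, c) = 42 (W(F, c) = 7*6 = 42)
s(D) = D**3
q = 36 (q = 9*4 = 36)
((W(3, 1)/q + s(4)/22)*21)*20 = ((42/36 + 4**3/22)*21)*20 = ((42*(1/36) + 64*(1/22))*21)*20 = ((7/6 + 32/11)*21)*20 = ((269/66)*21)*20 = (1883/22)*20 = 18830/11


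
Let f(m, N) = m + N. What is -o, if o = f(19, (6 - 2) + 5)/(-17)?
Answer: 28/17 ≈ 1.6471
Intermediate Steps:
f(m, N) = N + m
o = -28/17 (o = (((6 - 2) + 5) + 19)/(-17) = ((4 + 5) + 19)*(-1/17) = (9 + 19)*(-1/17) = 28*(-1/17) = -28/17 ≈ -1.6471)
-o = -1*(-28/17) = 28/17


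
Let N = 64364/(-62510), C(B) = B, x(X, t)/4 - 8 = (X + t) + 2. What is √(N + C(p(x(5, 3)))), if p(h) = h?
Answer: √69329153390/31255 ≈ 8.4244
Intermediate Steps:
x(X, t) = 40 + 4*X + 4*t (x(X, t) = 32 + 4*((X + t) + 2) = 32 + 4*(2 + X + t) = 32 + (8 + 4*X + 4*t) = 40 + 4*X + 4*t)
N = -32182/31255 (N = 64364*(-1/62510) = -32182/31255 ≈ -1.0297)
√(N + C(p(x(5, 3)))) = √(-32182/31255 + (40 + 4*5 + 4*3)) = √(-32182/31255 + (40 + 20 + 12)) = √(-32182/31255 + 72) = √(2218178/31255) = √69329153390/31255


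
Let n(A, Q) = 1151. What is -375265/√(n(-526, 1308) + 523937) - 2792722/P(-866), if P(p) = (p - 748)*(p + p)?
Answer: -1396361/1397724 - 375265*√32818/131272 ≈ -518.87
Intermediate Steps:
P(p) = 2*p*(-748 + p) (P(p) = (-748 + p)*(2*p) = 2*p*(-748 + p))
-375265/√(n(-526, 1308) + 523937) - 2792722/P(-866) = -375265/√(1151 + 523937) - 2792722*(-1/(1732*(-748 - 866))) = -375265*√32818/131272 - 2792722/(2*(-866)*(-1614)) = -375265*√32818/131272 - 2792722/2795448 = -375265*√32818/131272 - 2792722*1/2795448 = -375265*√32818/131272 - 1396361/1397724 = -1396361/1397724 - 375265*√32818/131272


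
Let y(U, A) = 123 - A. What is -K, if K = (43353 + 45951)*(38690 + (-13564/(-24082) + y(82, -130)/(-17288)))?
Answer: -89906920577438169/26020601 ≈ -3.4552e+9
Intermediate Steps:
K = 89906920577438169/26020601 (K = (43353 + 45951)*(38690 + (-13564/(-24082) + (123 - 1*(-130))/(-17288))) = 89304*(38690 + (-13564*(-1/24082) + (123 + 130)*(-1/17288))) = 89304*(38690 + (6782/12041 + 253*(-1/17288))) = 89304*(38690 + (6782/12041 - 253/17288)) = 89304*(38690 + 114200843/208164808) = 89304*(8054010622363/208164808) = 89906920577438169/26020601 ≈ 3.4552e+9)
-K = -1*89906920577438169/26020601 = -89906920577438169/26020601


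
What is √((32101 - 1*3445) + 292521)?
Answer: √321177 ≈ 566.72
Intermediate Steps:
√((32101 - 1*3445) + 292521) = √((32101 - 3445) + 292521) = √(28656 + 292521) = √321177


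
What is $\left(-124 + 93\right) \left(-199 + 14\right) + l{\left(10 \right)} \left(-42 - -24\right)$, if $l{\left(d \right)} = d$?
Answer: $5555$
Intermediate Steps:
$\left(-124 + 93\right) \left(-199 + 14\right) + l{\left(10 \right)} \left(-42 - -24\right) = \left(-124 + 93\right) \left(-199 + 14\right) + 10 \left(-42 - -24\right) = \left(-31\right) \left(-185\right) + 10 \left(-42 + 24\right) = 5735 + 10 \left(-18\right) = 5735 - 180 = 5555$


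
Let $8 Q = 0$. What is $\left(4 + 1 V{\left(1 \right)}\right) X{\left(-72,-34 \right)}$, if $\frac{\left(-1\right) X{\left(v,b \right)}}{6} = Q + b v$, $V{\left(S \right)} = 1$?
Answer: $-73440$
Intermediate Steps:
$Q = 0$ ($Q = \frac{1}{8} \cdot 0 = 0$)
$X{\left(v,b \right)} = - 6 b v$ ($X{\left(v,b \right)} = - 6 \left(0 + b v\right) = - 6 b v$)
$\left(4 + 1 V{\left(1 \right)}\right) X{\left(-72,-34 \right)} = \left(4 + 1 \cdot 1\right) \left(\left(-6\right) \left(-34\right) \left(-72\right)\right) = \left(4 + 1\right) \left(-14688\right) = 5 \left(-14688\right) = -73440$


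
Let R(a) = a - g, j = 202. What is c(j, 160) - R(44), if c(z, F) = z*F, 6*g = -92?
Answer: 96782/3 ≈ 32261.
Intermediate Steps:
g = -46/3 (g = (⅙)*(-92) = -46/3 ≈ -15.333)
R(a) = 46/3 + a (R(a) = a - 1*(-46/3) = a + 46/3 = 46/3 + a)
c(z, F) = F*z
c(j, 160) - R(44) = 160*202 - (46/3 + 44) = 32320 - 1*178/3 = 32320 - 178/3 = 96782/3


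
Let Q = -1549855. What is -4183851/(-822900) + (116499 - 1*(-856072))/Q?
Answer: 378935581047/85025045300 ≈ 4.4567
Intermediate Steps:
-4183851/(-822900) + (116499 - 1*(-856072))/Q = -4183851/(-822900) + (116499 - 1*(-856072))/(-1549855) = -4183851*(-1/822900) + (116499 + 856072)*(-1/1549855) = 1394617/274300 + 972571*(-1/1549855) = 1394617/274300 - 972571/1549855 = 378935581047/85025045300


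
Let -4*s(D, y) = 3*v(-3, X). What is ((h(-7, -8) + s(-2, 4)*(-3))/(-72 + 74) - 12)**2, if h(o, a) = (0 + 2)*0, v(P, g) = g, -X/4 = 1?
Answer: 1089/4 ≈ 272.25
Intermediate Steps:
X = -4 (X = -4*1 = -4)
s(D, y) = 3 (s(D, y) = -3*(-4)/4 = -1/4*(-12) = 3)
h(o, a) = 0 (h(o, a) = 2*0 = 0)
((h(-7, -8) + s(-2, 4)*(-3))/(-72 + 74) - 12)**2 = ((0 + 3*(-3))/(-72 + 74) - 12)**2 = ((0 - 9)/2 - 12)**2 = (-9*1/2 - 12)**2 = (-9/2 - 12)**2 = (-33/2)**2 = 1089/4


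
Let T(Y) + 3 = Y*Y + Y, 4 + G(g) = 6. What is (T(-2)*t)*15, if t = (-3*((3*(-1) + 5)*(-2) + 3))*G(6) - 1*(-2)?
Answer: -120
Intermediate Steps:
G(g) = 2 (G(g) = -4 + 6 = 2)
T(Y) = -3 + Y + Y² (T(Y) = -3 + (Y*Y + Y) = -3 + (Y² + Y) = -3 + (Y + Y²) = -3 + Y + Y²)
t = 8 (t = -3*((3*(-1) + 5)*(-2) + 3)*2 - 1*(-2) = -3*((-3 + 5)*(-2) + 3)*2 + 2 = -3*(2*(-2) + 3)*2 + 2 = -3*(-4 + 3)*2 + 2 = -3*(-1)*2 + 2 = 3*2 + 2 = 6 + 2 = 8)
(T(-2)*t)*15 = ((-3 - 2 + (-2)²)*8)*15 = ((-3 - 2 + 4)*8)*15 = -1*8*15 = -8*15 = -120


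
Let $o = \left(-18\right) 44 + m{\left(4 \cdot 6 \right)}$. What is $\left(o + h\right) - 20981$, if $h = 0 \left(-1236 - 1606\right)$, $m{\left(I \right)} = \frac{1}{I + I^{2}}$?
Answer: $- \frac{13063799}{600} \approx -21773.0$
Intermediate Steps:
$o = - \frac{475199}{600}$ ($o = \left(-18\right) 44 + \frac{1}{4 \cdot 6 \left(1 + 4 \cdot 6\right)} = -792 + \frac{1}{24 \left(1 + 24\right)} = -792 + \frac{1}{24 \cdot 25} = -792 + \frac{1}{24} \cdot \frac{1}{25} = -792 + \frac{1}{600} = - \frac{475199}{600} \approx -792.0$)
$h = 0$ ($h = 0 \left(-2842\right) = 0$)
$\left(o + h\right) - 20981 = \left(- \frac{475199}{600} + 0\right) - 20981 = - \frac{475199}{600} - 20981 = - \frac{13063799}{600}$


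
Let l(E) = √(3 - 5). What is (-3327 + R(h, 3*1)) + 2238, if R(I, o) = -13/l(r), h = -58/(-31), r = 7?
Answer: -1089 + 13*I*√2/2 ≈ -1089.0 + 9.1924*I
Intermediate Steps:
l(E) = I*√2 (l(E) = √(-2) = I*√2)
h = 58/31 (h = -58*(-1/31) = 58/31 ≈ 1.8710)
R(I, o) = 13*I*√2/2 (R(I, o) = -13*(-I*√2/2) = -(-13)*I*√2/2 = 13*I*√2/2)
(-3327 + R(h, 3*1)) + 2238 = (-3327 + 13*I*√2/2) + 2238 = -1089 + 13*I*√2/2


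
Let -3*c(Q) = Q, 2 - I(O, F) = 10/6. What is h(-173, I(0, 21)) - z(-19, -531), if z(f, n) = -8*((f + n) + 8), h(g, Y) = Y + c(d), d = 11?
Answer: -13018/3 ≈ -4339.3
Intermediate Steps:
I(O, F) = ⅓ (I(O, F) = 2 - 10/6 = 2 - 1*5/3 = 2 - 5/3 = ⅓)
c(Q) = -Q/3
h(g, Y) = -11/3 + Y (h(g, Y) = Y - ⅓*11 = Y - 11/3 = -11/3 + Y)
z(f, n) = -64 - 8*f - 8*n (z(f, n) = -8*(8 + f + n) = -64 - 8*f - 8*n)
h(-173, I(0, 21)) - z(-19, -531) = (-11/3 + ⅓) - (-64 - 8*(-19) - 8*(-531)) = -10/3 - (-64 + 152 + 4248) = -10/3 - 1*4336 = -10/3 - 4336 = -13018/3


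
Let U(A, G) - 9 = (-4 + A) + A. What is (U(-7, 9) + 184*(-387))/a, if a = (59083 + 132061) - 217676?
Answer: 7913/2948 ≈ 2.6842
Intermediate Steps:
U(A, G) = 5 + 2*A (U(A, G) = 9 + ((-4 + A) + A) = 9 + (-4 + 2*A) = 5 + 2*A)
a = -26532 (a = 191144 - 217676 = -26532)
(U(-7, 9) + 184*(-387))/a = ((5 + 2*(-7)) + 184*(-387))/(-26532) = ((5 - 14) - 71208)*(-1/26532) = (-9 - 71208)*(-1/26532) = -71217*(-1/26532) = 7913/2948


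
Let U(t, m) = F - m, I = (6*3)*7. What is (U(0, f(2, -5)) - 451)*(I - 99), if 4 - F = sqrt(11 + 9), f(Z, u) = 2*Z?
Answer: -12177 - 54*sqrt(5) ≈ -12298.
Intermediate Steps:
F = 4 - 2*sqrt(5) (F = 4 - sqrt(11 + 9) = 4 - sqrt(20) = 4 - 2*sqrt(5) ≈ -0.47214)
I = 126 (I = 18*7 = 126)
U(t, m) = 4 - m - 2*sqrt(5) (U(t, m) = (4 - 2*sqrt(5)) - m = 4 - m - 2*sqrt(5))
(U(0, f(2, -5)) - 451)*(I - 99) = ((4 - 2*2 - 2*sqrt(5)) - 451)*(126 - 99) = ((4 - 1*4 - 2*sqrt(5)) - 451)*27 = ((4 - 4 - 2*sqrt(5)) - 451)*27 = (-2*sqrt(5) - 451)*27 = (-451 - 2*sqrt(5))*27 = -12177 - 54*sqrt(5)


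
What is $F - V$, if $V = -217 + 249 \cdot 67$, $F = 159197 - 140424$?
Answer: $2307$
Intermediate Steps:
$F = 18773$ ($F = 159197 - 140424 = 18773$)
$V = 16466$ ($V = -217 + 16683 = 16466$)
$F - V = 18773 - 16466 = 2307$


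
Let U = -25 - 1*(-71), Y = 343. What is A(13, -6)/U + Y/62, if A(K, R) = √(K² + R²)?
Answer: 343/62 + √205/46 ≈ 5.8435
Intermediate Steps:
U = 46 (U = -25 + 71 = 46)
A(13, -6)/U + Y/62 = √(13² + (-6)²)/46 + 343/62 = √(169 + 36)*(1/46) + 343*(1/62) = √205*(1/46) + 343/62 = √205/46 + 343/62 = 343/62 + √205/46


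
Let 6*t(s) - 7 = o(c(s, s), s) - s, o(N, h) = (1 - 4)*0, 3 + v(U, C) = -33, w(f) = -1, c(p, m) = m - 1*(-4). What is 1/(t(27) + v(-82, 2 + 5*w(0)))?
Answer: -3/118 ≈ -0.025424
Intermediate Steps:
c(p, m) = 4 + m (c(p, m) = m + 4 = 4 + m)
v(U, C) = -36 (v(U, C) = -3 - 33 = -36)
o(N, h) = 0 (o(N, h) = -3*0 = 0)
t(s) = 7/6 - s/6 (t(s) = 7/6 + (0 - s)/6 = 7/6 + (-s)/6 = 7/6 - s/6)
1/(t(27) + v(-82, 2 + 5*w(0))) = 1/((7/6 - 1/6*27) - 36) = 1/((7/6 - 9/2) - 36) = 1/(-10/3 - 36) = 1/(-118/3) = -3/118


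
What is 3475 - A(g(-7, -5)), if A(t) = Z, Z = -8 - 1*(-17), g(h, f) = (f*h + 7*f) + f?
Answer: 3466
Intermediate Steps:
g(h, f) = 8*f + f*h (g(h, f) = (7*f + f*h) + f = 8*f + f*h)
Z = 9 (Z = -8 + 17 = 9)
A(t) = 9
3475 - A(g(-7, -5)) = 3475 - 1*9 = 3475 - 9 = 3466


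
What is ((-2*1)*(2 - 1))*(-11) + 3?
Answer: 25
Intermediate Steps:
((-2*1)*(2 - 1))*(-11) + 3 = -2*1*(-11) + 3 = -2*(-11) + 3 = 22 + 3 = 25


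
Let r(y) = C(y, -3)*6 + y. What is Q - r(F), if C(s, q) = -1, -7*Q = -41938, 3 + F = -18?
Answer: 42127/7 ≈ 6018.1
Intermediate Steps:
F = -21 (F = -3 - 18 = -21)
Q = 41938/7 (Q = -⅐*(-41938) = 41938/7 ≈ 5991.1)
r(y) = -6 + y (r(y) = -1*6 + y = -6 + y)
Q - r(F) = 41938/7 - (-6 - 21) = 41938/7 - 1*(-27) = 41938/7 + 27 = 42127/7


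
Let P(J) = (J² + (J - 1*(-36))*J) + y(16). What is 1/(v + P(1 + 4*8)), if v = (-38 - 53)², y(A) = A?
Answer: 1/11663 ≈ 8.5741e-5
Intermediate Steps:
P(J) = 16 + J² + J*(36 + J) (P(J) = (J² + (J - 1*(-36))*J) + 16 = (J² + (J + 36)*J) + 16 = (J² + (36 + J)*J) + 16 = (J² + J*(36 + J)) + 16 = 16 + J² + J*(36 + J))
v = 8281 (v = (-91)² = 8281)
1/(v + P(1 + 4*8)) = 1/(8281 + (16 + 2*(1 + 4*8)² + 36*(1 + 4*8))) = 1/(8281 + (16 + 2*(1 + 32)² + 36*(1 + 32))) = 1/(8281 + (16 + 2*33² + 36*33)) = 1/(8281 + (16 + 2*1089 + 1188)) = 1/(8281 + (16 + 2178 + 1188)) = 1/(8281 + 3382) = 1/11663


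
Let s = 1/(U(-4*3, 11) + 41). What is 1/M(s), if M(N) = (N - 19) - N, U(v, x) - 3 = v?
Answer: -1/19 ≈ -0.052632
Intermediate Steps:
U(v, x) = 3 + v
s = 1/32 (s = 1/((3 - 4*3) + 41) = 1/((3 - 12) + 41) = 1/(-9 + 41) = 1/32 ≈ 0.031250)
M(N) = -19 (M(N) = (-19 + N) - N = -19)
1/M(s) = 1/(-19) = -1/19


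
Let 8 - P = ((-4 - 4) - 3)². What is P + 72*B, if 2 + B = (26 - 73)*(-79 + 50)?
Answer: 97879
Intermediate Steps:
B = 1361 (B = -2 + (26 - 73)*(-79 + 50) = -2 - 47*(-29) = -2 + 1363 = 1361)
P = -113 (P = 8 - ((-4 - 4) - 3)² = 8 - (-8 - 3)² = 8 - 1*(-11)² = 8 - 1*121 = 8 - 121 = -113)
P + 72*B = -113 + 72*1361 = -113 + 97992 = 97879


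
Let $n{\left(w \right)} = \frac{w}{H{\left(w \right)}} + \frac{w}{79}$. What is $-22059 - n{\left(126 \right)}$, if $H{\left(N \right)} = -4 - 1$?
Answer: $- \frac{8703981}{395} \approx -22035.0$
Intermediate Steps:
$H{\left(N \right)} = -5$ ($H{\left(N \right)} = -4 - 1 = -5$)
$n{\left(w \right)} = - \frac{74 w}{395}$ ($n{\left(w \right)} = \frac{w}{-5} + \frac{w}{79} = w \left(- \frac{1}{5}\right) + w \frac{1}{79} = - \frac{w}{5} + \frac{w}{79} = - \frac{74 w}{395}$)
$-22059 - n{\left(126 \right)} = -22059 - \left(- \frac{74}{395}\right) 126 = -22059 - - \frac{9324}{395} = -22059 + \frac{9324}{395} = - \frac{8703981}{395}$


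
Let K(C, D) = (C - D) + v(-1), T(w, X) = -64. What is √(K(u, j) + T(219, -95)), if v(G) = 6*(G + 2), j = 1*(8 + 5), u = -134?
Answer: I*√205 ≈ 14.318*I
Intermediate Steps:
j = 13 (j = 1*13 = 13)
v(G) = 12 + 6*G (v(G) = 6*(2 + G) = 12 + 6*G)
K(C, D) = 6 + C - D (K(C, D) = (C - D) + (12 + 6*(-1)) = (C - D) + (12 - 6) = (C - D) + 6 = 6 + C - D)
√(K(u, j) + T(219, -95)) = √((6 - 134 - 1*13) - 64) = √((6 - 134 - 13) - 64) = √(-141 - 64) = √(-205) = I*√205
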